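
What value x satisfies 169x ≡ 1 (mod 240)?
169

gcd(169, 240) = 1, so the inverse exists.
Extended Euclidean algorithm on (240, 169):
240 = 1 × 169 + 71  ⟹  71 = (1)·240 + (-1)·169
169 = 2 × 71 + 27  ⟹  27 = (-2)·240 + (3)·169
71 = 2 × 27 + 17  ⟹  17 = (5)·240 + (-7)·169
27 = 1 × 17 + 10  ⟹  10 = (-7)·240 + (10)·169
17 = 1 × 10 + 7  ⟹  7 = (12)·240 + (-17)·169
10 = 1 × 7 + 3  ⟹  3 = (-19)·240 + (27)·169
7 = 2 × 3 + 1  ⟹  1 = (50)·240 + (-71)·169
So (-71)·169 ≡ 1 (mod 240), i.e. 169^(-1) ≡ -71 ≡ 169 (mod 240).
Check: 169 × 169 = 28561 ≡ 1 (mod 240)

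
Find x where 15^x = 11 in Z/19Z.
6

Baby-step giant-step with step n = ⌈√19⌉ = 5.
Baby steps 15^j mod 19 (j:value) for j=0..4: 0:1, 1:15, 2:16, 3:12, 4:9.
Giant-step multiplier: 15^(-5) ≡ 15^(18-5) = 15^13 ≡ 10 (mod 19).
Giant steps γ_i = 11·10^i mod 19: γ_0=11, γ_1=15 (in table at j=1).
x = i·n + j = 1·5 + 1 = 6.
Check: 15^6 ≡ 11 (mod 19).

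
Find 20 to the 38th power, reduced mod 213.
190

Repeated squaring. Binary of 38 = 100110.
20^1 ≡ 20 (mod 213); 20^2 ≡ 187 (mod 213); 20^4 ≡ 37 (mod 213); 20^8 ≡ 91 (mod 213); 20^16 ≡ 187 (mod 213); 20^32 ≡ 37 (mod 213)
20^38 = 20^2 × 20^4 × 20^32 ≡ 190 (mod 213)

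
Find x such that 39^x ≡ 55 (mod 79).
26

Baby-step giant-step with step n = ⌈√79⌉ = 9.
Baby steps 39^j mod 79 (j:value) for j=0..8: 0:1, 1:39, 2:20, 3:69, 4:5, 5:37, 6:21, 7:29, 8:25.
Giant-step multiplier: 39^(-9) ≡ 39^(78-9) = 39^69 ≡ 41 (mod 79).
Giant steps γ_i = 55·41^i mod 79: γ_0=55, γ_1=43, γ_2=25 (in table at j=8).
x = i·n + j = 2·9 + 8 = 26.
Check: 39^26 ≡ 55 (mod 79).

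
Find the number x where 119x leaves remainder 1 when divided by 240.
119

gcd(119, 240) = 1, so the inverse exists.
Extended Euclidean algorithm on (240, 119):
240 = 2 × 119 + 2  ⟹  2 = (1)·240 + (-2)·119
119 = 59 × 2 + 1  ⟹  1 = (-59)·240 + (119)·119
So (119)·119 ≡ 1 (mod 240), i.e. 119^(-1) ≡ 119 (mod 240).
Check: 119 × 119 = 14161 ≡ 1 (mod 240)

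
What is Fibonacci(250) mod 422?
421

Matrix identity: Q^n = [[F_(n+1), F_n], [F_n, F_(n-1)]] with Q = [[1,1],[1,0]].
n = 250 = 11111010₂. Square-and-multiply, entries mod 422:
Q^1 = [[1,1],[1,0]]
Q^3 = (Q^1)²·Q = [[3,2],[2,1]]
Q^7 = (Q^3)²·Q = [[21,13],[13,8]]
Q^15 = (Q^7)²·Q = [[143,188],[188,377]]
Q^31 = (Q^15)²·Q = [[367,89],[89,278]]
Q^62 = (Q^31)² = [[396,13],[13,383]]
Q^125 = (Q^62)²·Q = [[0,1],[1,421]]
Q^250 = (Q^125)² = [[1,421],[421,2]]
F_250 mod 422 = Q^250[0][1] = 421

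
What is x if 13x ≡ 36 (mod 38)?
x ≡ 32 (mod 38)

gcd(13, 38) = 1, which divides 36, so solutions exist.
Find 13^(-1) mod 38 by the extended Euclidean algorithm:
38 = 2 × 13 + 12  ⟹  12 = (1)·38 + (-2)·13
13 = 1 × 12 + 1  ⟹  1 = (-1)·38 + (3)·13
So (3)·13 ≡ 1 (mod 38), i.e. 13^(-1) ≡ 3 (mod 38).
x ≡ 3 × 36 = 108 ≡ 32 (mod 38).
Check: 13 × 32 = 416 ≡ 36 (mod 38).
Unique solution: x ≡ 32 (mod 38)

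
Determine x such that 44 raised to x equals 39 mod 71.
65

Baby-step giant-step with step n = ⌈√71⌉ = 9.
Baby steps 44^j mod 71 (j:value) for j=0..8: 0:1, 1:44, 2:19, 3:55, 4:6, 5:51, 6:43, 7:46, 8:36.
Giant-step multiplier: 44^(-9) ≡ 44^(70-9) = 44^61 ≡ 42 (mod 71).
Giant steps γ_i = 39·42^i mod 71: γ_0=39, γ_1=5, γ_2=68, γ_3=16, γ_4=33, γ_5=37, γ_6=63, γ_7=19 (in table at j=2).
x = i·n + j = 7·9 + 2 = 65.
Check: 44^65 ≡ 39 (mod 71).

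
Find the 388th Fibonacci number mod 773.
456

Matrix identity: Q^n = [[F_(n+1), F_n], [F_n, F_(n-1)]] with Q = [[1,1],[1,0]].
n = 388 = 110000100₂. Square-and-multiply, entries mod 773:
Q^1 = [[1,1],[1,0]]
Q^3 = (Q^1)²·Q = [[3,2],[2,1]]
Q^6 = (Q^3)² = [[13,8],[8,5]]
Q^12 = (Q^6)² = [[233,144],[144,89]]
Q^24 = (Q^12)² = [[44,761],[761,56]]
Q^48 = (Q^24)² = [[534,346],[346,188]]
Q^97 = (Q^48)²·Q = [[726,593],[593,133]]
Q^194 = (Q^97)² = [[597,753],[753,617]]
Q^388 = (Q^194)² = [[456,456],[456,0]]
F_388 mod 773 = Q^388[0][1] = 456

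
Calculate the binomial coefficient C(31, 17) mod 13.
10

Using Lucas' theorem:
Write n=31 and k=17 in base 13:
n in base 13: [2, 5]
k in base 13: [1, 4]
C(31,17) mod 13 = ∏ C(n_i, k_i) mod 13
Digit binomials (mod 13): C(2,1) = 2; C(5,4) = 5
Product: 2 × 5 = 10 ≡ 10 (mod 13)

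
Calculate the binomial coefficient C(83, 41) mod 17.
3

Using Lucas' theorem:
Write n=83 and k=41 in base 17:
n in base 17: [4, 15]
k in base 17: [2, 7]
C(83,41) mod 17 = ∏ C(n_i, k_i) mod 17
Digit binomials (mod 17): C(4,2) = 6; C(15,7) = 6435 ≡ 9
Product: 6 × 9 = 54 ≡ 3 (mod 17)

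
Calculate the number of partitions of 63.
1505499

p(n) counts ways to write n as a sum of positive integers (order ignored).
Euler's pentagonal recurrence: p(k) = p(k-1) + p(k-2) - p(k-5) - p(k-7) + p(k-12) + p(k-15) - ... (offsets j(3j∓1)/2, signs ++--, p(0)=1, p(<0)=0).
DP table for k = 0..62: p(0)=1, p(1)=1, p(2)=2, p(3)=3, p(4)=5, p(5)=7, p(6)=11, p(7)=15, p(8)=22, p(9)=30, p(10)=42, p(11)=56, p(12)=77, p(13)=101, p(14)=135, p(15)=176, p(16)=231, p(17)=297, p(18)=385, p(19)=490, p(20)=627, p(21)=792, p(22)=1002, p(23)=1255, p(24)=1575, p(25)=1958, p(26)=2436, p(27)=3010, p(28)=3718, p(29)=4565, p(30)=5604, p(31)=6842, p(32)=8349, p(33)=10143, p(34)=12310, p(35)=14883, p(36)=17977, p(37)=21637, p(38)=26015, p(39)=31185, p(40)=37338, p(41)=44583, p(42)=53174, p(43)=63261, p(44)=75175, p(45)=89134, p(46)=105558, p(47)=124754, p(48)=147273, p(49)=173525, p(50)=204226, p(51)=239943, p(52)=281589, p(53)=329931, p(54)=386155, p(55)=451276, p(56)=526823, p(57)=614154, p(58)=715220, p(59)=831820, p(60)=966467, p(61)=1121505, p(62)=1300156.
Final step: p(63) = p(62) + p(61) - p(58) - p(56) + p(51) + p(48) - p(41) - p(37) + p(28) + p(23) - p(12) - p(6)
= 1300156 + 1121505 - 715220 - 526823 + 239943 + 147273 - 44583 - 21637 + 3718 + 1255 - 77 - 11
= 1505499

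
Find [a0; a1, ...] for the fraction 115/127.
[0; 1, 9, 1, 1, 2, 2]

Euclidean algorithm steps:
115 = 0 × 127 + 115
127 = 1 × 115 + 12
115 = 9 × 12 + 7
12 = 1 × 7 + 5
7 = 1 × 5 + 2
5 = 2 × 2 + 1
2 = 2 × 1 + 0
Continued fraction: [0; 1, 9, 1, 1, 2, 2]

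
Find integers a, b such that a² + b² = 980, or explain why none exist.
14² + 28² (a=14, b=28)

Factorization: 980 = 2^2 × 5 × 7^2
By Fermat: n is sum of two squares iff every prime p ≡ 3 (mod 4) appears to even power.
All primes ≡ 3 (mod 4) appear to even power.
Search a = 0, 1, 2, … for 980 - a² a perfect square: first hit at a = 14: 980 - 196 = 784 = 28².
980 = 14² + 28² = 196 + 784 ✓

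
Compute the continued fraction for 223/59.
[3; 1, 3, 1, 1, 6]

Euclidean algorithm steps:
223 = 3 × 59 + 46
59 = 1 × 46 + 13
46 = 3 × 13 + 7
13 = 1 × 7 + 6
7 = 1 × 6 + 1
6 = 6 × 1 + 0
Continued fraction: [3; 1, 3, 1, 1, 6]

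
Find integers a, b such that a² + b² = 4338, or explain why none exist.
33² + 57² (a=33, b=57)

Factorization: 4338 = 2 × 3^2 × 241
By Fermat: n is sum of two squares iff every prime p ≡ 3 (mod 4) appears to even power.
All primes ≡ 3 (mod 4) appear to even power.
Search a = 0, 1, 2, … for 4338 - a² a perfect square: first hit at a = 33: 4338 - 1089 = 3249 = 57².
4338 = 33² + 57² = 1089 + 3249 ✓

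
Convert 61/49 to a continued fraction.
[1; 4, 12]

Euclidean algorithm steps:
61 = 1 × 49 + 12
49 = 4 × 12 + 1
12 = 12 × 1 + 0
Continued fraction: [1; 4, 12]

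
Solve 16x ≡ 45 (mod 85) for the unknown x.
x ≡ 40 (mod 85)

gcd(16, 85) = 1, which divides 45, so solutions exist.
Find 16^(-1) mod 85 by the extended Euclidean algorithm:
85 = 5 × 16 + 5  ⟹  5 = (1)·85 + (-5)·16
16 = 3 × 5 + 1  ⟹  1 = (-3)·85 + (16)·16
So (16)·16 ≡ 1 (mod 85), i.e. 16^(-1) ≡ 16 (mod 85).
x ≡ 16 × 45 = 720 ≡ 40 (mod 85).
Check: 16 × 40 = 640 ≡ 45 (mod 85).
Unique solution: x ≡ 40 (mod 85)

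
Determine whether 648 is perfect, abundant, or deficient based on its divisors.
abundant

Proper divisors of 648: sum = 1 + 2 + 3 + 4 + 6 + 8 + 9 + 12 + ... + 108 + 162 + 216 + 324 (19 divisors) = 1167
Since 1167 > 648, 648 is abundant.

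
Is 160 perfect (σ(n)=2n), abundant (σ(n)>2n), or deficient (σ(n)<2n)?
abundant

Proper divisors of 160: sum = 1 + 2 + 4 + 5 + 8 + 10 + 16 + 20 + 32 + 40 + 80 = 218
Since 218 > 160, 160 is abundant.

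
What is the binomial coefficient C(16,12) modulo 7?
0

Using Lucas' theorem:
Write n=16 and k=12 in base 7:
n in base 7: [2, 2]
k in base 7: [1, 5]
C(16,12) mod 7 = ∏ C(n_i, k_i) mod 7
Digit binomials (mod 7): C(2,1) = 2; C(2,5) = 0 (k_i > n_i)
Product: 2 × 0 = 0 ≡ 0 (mod 7)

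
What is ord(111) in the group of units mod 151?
150

151 is prime, so ord(111) divides φ(151) = 150.
Divisors of 150: 1, 2, 3, 5, 6, 10, 15, 25, 30, 50, 75, 150.
Repeated squaring: 111^1 ≡ 111, 111^2 ≡ 90, 111^4 ≡ 97, 111^8 ≡ 47, 111^16 ≡ 95, 111^32 ≡ 116, 111^64 ≡ 17, 111^128 ≡ 138 (mod 151).
Test 111^d mod 151 for each divisor d in increasing order:
111^1 ≡ 111
111^2 ≡ 90
111^3 = 111^2·111^1 ≡ 24
111^5 = 111^4·111^1 ≡ 46
111^6 = 111^4·111^2 ≡ 123
111^10 = 111^8·111^2 ≡ 2
111^15 = 111^8·111^4·111^2·111^1 ≡ 92
111^25 = 111^16·111^8·111^1 ≡ 33
111^30 = 111^16·111^8·111^4·111^2 ≡ 8
111^50 = 111^32·111^16·111^2 ≡ 32
111^75 = 111^64·111^8·111^2·111^1 ≡ 150
111^150 = 111^128·111^16·111^4·111^2 ≡ 1  ← first divisor giving 1
The order is 150.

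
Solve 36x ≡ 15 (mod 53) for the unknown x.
x ≡ 49 (mod 53)

gcd(36, 53) = 1, which divides 15, so solutions exist.
Find 36^(-1) mod 53 by the extended Euclidean algorithm:
53 = 1 × 36 + 17  ⟹  17 = (1)·53 + (-1)·36
36 = 2 × 17 + 2  ⟹  2 = (-2)·53 + (3)·36
17 = 8 × 2 + 1  ⟹  1 = (17)·53 + (-25)·36
So (-25)·36 ≡ 1 (mod 53), i.e. 36^(-1) ≡ -25 ≡ 28 (mod 53).
x ≡ 28 × 15 = 420 ≡ 49 (mod 53).
Check: 36 × 49 = 1764 ≡ 15 (mod 53).
Unique solution: x ≡ 49 (mod 53)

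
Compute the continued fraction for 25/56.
[0; 2, 4, 6]

Euclidean algorithm steps:
25 = 0 × 56 + 25
56 = 2 × 25 + 6
25 = 4 × 6 + 1
6 = 6 × 1 + 0
Continued fraction: [0; 2, 4, 6]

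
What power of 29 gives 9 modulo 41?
10

Baby-step giant-step with step n = ⌈√41⌉ = 7.
Baby steps 29^j mod 41 (j:value) for j=0..6: 0:1, 1:29, 2:21, 3:35, 4:31, 5:38, 6:36.
Giant-step multiplier: 29^(-7) ≡ 29^(40-7) = 29^33 ≡ 13 (mod 41).
Giant steps γ_i = 9·13^i mod 41: γ_0=9, γ_1=35 (in table at j=3).
x = i·n + j = 1·7 + 3 = 10.
Check: 29^10 ≡ 9 (mod 41).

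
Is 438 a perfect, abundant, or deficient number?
abundant

Proper divisors of 438: sum = 1 + 2 + 3 + 6 + 73 + 146 + 219 = 450
Since 450 > 438, 438 is abundant.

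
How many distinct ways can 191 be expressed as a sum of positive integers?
1820701100652

p(n) counts ways to write n as a sum of positive integers (order ignored).
Euler's pentagonal recurrence: p(k) = p(k-1) + p(k-2) - p(k-5) - p(k-7) + p(k-12) + p(k-15) - ... (offsets j(3j∓1)/2, signs ++--, p(0)=1, p(<0)=0).
DP table for k = 0..190: p(0)=1, p(1)=1, p(2)=2, p(3)=3, p(4)=5, p(5)=7, p(6)=11, p(7)=15, p(8)=22, p(9)=30, p(10)=42, p(11)=56, p(12)=77, p(13)=101, p(14)=135, p(15)=176, p(16)=231, p(17)=297, p(18)=385, p(19)=490, p(20)=627, p(21)=792, p(22)=1002, p(23)=1255, p(24)=1575, p(25)=1958, p(26)=2436, p(27)=3010, p(28)=3718, p(29)=4565, p(30)=5604, p(31)=6842, p(32)=8349, p(33)=10143, p(34)=12310, p(35)=14883, p(36)=17977, p(37)=21637, p(38)=26015, p(39)=31185, p(40)=37338, p(41)=44583, p(42)=53174, p(43)=63261, p(44)=75175, p(45)=89134, p(46)=105558, p(47)=124754, p(48)=147273, p(49)=173525, p(50)=204226, p(51)=239943, p(52)=281589, p(53)=329931, p(54)=386155, p(55)=451276, p(56)=526823, p(57)=614154, p(58)=715220, p(59)=831820, p(60)=966467, p(61)=1121505, p(62)=1300156, p(63)=1505499, p(64)=1741630, p(65)=2012558, p(66)=2323520, p(67)=2679689, p(68)=3087735, p(69)=3554345, p(70)=4087968, p(71)=4697205, p(72)=5392783, p(73)=6185689, p(74)=7089500, p(75)=8118264, p(76)=9289091, p(77)=10619863, p(78)=12132164, p(79)=13848650, p(80)=15796476, p(81)=18004327, p(82)=20506255, p(83)=23338469, p(84)=26543660, p(85)=30167357, p(86)=34262962, p(87)=38887673, p(88)=44108109, p(89)=49995925, p(90)=56634173, p(91)=64112359, p(92)=72533807, p(93)=82010177, p(94)=92669720, p(95)=104651419, p(96)=118114304, p(97)=133230930, p(98)=150198136, p(99)=169229875, p(100)=190569292, p(101)=214481126, p(102)=241265379, p(103)=271248950, p(104)=304801365, p(105)=342325709, p(106)=384276336, p(107)=431149389, p(108)=483502844, p(109)=541946240, p(110)=607163746, p(111)=679903203, p(112)=761002156, p(113)=851376628, p(114)=952050665, p(115)=1064144451, p(116)=1188908248, p(117)=1327710076, p(118)=1482074143, p(119)=1653668665, p(120)=1844349560, p(121)=2056148051, p(122)=2291320912, p(123)=2552338241, p(124)=2841940500, p(125)=3163127352, p(126)=3519222692, p(127)=3913864295, p(128)=4351078600, p(129)=4835271870, p(130)=5371315400, p(131)=5964539504, p(132)=6620830889, p(133)=7346629512, p(134)=8149040695, p(135)=9035836076, p(136)=10015581680, p(137)=11097645016, p(138)=12292341831, p(139)=13610949895, p(140)=15065878135, p(141)=16670689208, p(142)=18440293320, p(143)=20390982757, p(144)=22540654445, p(145)=24908858009, p(146)=27517052599, p(147)=30388671978, p(148)=33549419497, p(149)=37027355200, p(150)=40853235313, p(151)=45060624582, p(152)=49686288421, p(153)=54770336324, p(154)=60356673280, p(155)=66493182097, p(156)=73232243759, p(157)=80630964769, p(158)=88751778802, p(159)=97662728555, p(160)=107438159466, p(161)=118159068427, p(162)=129913904637, p(163)=142798995930, p(164)=156919475295, p(165)=172389800255, p(166)=189334822579, p(167)=207890420102, p(168)=228204732751, p(169)=250438925115, p(170)=274768617130, p(171)=301384802048, p(172)=330495499613, p(173)=362326859895, p(174)=397125074750, p(175)=435157697830, p(176)=476715857290, p(177)=522115831195, p(178)=571701605655, p(179)=625846753120, p(180)=684957390936, p(181)=749474411781, p(182)=819876908323, p(183)=896684817527, p(184)=980462880430, p(185)=1071823774337, p(186)=1171432692373, p(187)=1280011042268, p(188)=1398341745571, p(189)=1527273599625, p(190)=1667727404093.
Final step: p(191) = p(190) + p(189) - p(186) - p(184) + p(179) + p(176) - p(169) - p(165) + p(156) + p(151) - p(140) - p(134) + p(121) + p(114) - p(99) - p(91) + p(74) + p(65) - p(46) - p(36) + p(15) + p(4)
= 1667727404093 + 1527273599625 - 1171432692373 - 980462880430 + 625846753120 + 476715857290 - 250438925115 - 172389800255 + 73232243759 + 45060624582 - 15065878135 - 8149040695 + 2056148051 + 952050665 - 169229875 - 64112359 + 7089500 + 2012558 - 105558 - 17977 + 176 + 5
= 1820701100652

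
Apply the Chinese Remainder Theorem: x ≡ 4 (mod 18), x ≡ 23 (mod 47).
634

Using Chinese Remainder Theorem:
M = 18 × 47 = 846
M1 = 47, M2 = 18
y1 = 47^(-1) mod 18 = 5
y2 = 18^(-1) mod 47 = 34
x = (4×47×5 + 23×18×34) mod 846 = 634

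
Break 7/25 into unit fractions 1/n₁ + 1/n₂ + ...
1/4 + 1/34 + 1/1700

Greedy algorithm:
7/25: ceiling(25/7) = 4, use 1/4
3/100: ceiling(100/3) = 34, use 1/34
1/1700: ceiling(1700/1) = 1700, use 1/1700
Result: 7/25 = 1/4 + 1/34 + 1/1700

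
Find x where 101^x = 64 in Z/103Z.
6

Baby-step giant-step with step n = ⌈√103⌉ = 11.
Baby steps 101^j mod 103 (j:value) for j=0..10: 0:1, 1:101, 2:4, 3:95, 4:16, 5:71, 6:64, 7:78, 8:50, 9:3, 10:97.
h = 64 is already in the table at j=6, so x = 6.
Check: 101^6 ≡ 64 (mod 103).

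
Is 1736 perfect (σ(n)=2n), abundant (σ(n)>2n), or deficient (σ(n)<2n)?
abundant

Proper divisors of 1736: sum = 1 + 2 + 4 + 7 + 8 + 14 + 28 + 31 + 56 + 62 + 124 + 217 + 248 + 434 + 868 = 2104
Since 2104 > 1736, 1736 is abundant.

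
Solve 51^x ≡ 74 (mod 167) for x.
117

Baby-step giant-step with step n = ⌈√167⌉ = 13.
Baby steps 51^j mod 167 (j:value) for j=0..12: 0:1, 1:51, 2:96, 3:53, 4:31, 5:78, 6:137, 7:140, 8:126, 9:80, 10:72, 11:165, 12:65.
Giant-step multiplier: 51^(-13) ≡ 51^(166-13) = 51^153 ≡ 20 (mod 167).
Giant steps γ_i = 74·20^i mod 167: γ_0=74, γ_1=144, γ_2=41, γ_3=152, γ_4=34, γ_5=12, γ_6=73, γ_7=124, γ_8=142, γ_9=1 (in table at j=0).
x = i·n + j = 9·13 + 0 = 117.
Check: 51^117 ≡ 74 (mod 167).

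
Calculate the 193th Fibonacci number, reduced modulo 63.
1

Matrix identity: Q^n = [[F_(n+1), F_n], [F_n, F_(n-1)]] with Q = [[1,1],[1,0]].
n = 193 = 11000001₂. Square-and-multiply, entries mod 63:
Q^1 = [[1,1],[1,0]]
Q^3 = (Q^1)²·Q = [[3,2],[2,1]]
Q^6 = (Q^3)² = [[13,8],[8,5]]
Q^12 = (Q^6)² = [[44,18],[18,26]]
Q^24 = (Q^12)² = [[55,0],[0,55]]
Q^48 = (Q^24)² = [[1,0],[0,1]]
Q^96 = (Q^48)² = [[1,0],[0,1]]
Q^193 = (Q^96)²·Q = [[1,1],[1,0]]
F_193 mod 63 = Q^193[0][1] = 1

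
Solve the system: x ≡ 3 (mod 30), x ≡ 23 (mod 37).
393

Using Chinese Remainder Theorem:
M = 30 × 37 = 1110
M1 = 37, M2 = 30
y1 = 37^(-1) mod 30 = 13
y2 = 30^(-1) mod 37 = 21
x = (3×37×13 + 23×30×21) mod 1110 = 393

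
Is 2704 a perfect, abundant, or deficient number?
abundant

Proper divisors of 2704: sum = 1 + 2 + 4 + 8 + 13 + 16 + 26 + 52 + 104 + 169 + 208 + 338 + 676 + 1352 = 2969
Since 2969 > 2704, 2704 is abundant.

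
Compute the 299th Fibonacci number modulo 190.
51

Matrix identity: Q^n = [[F_(n+1), F_n], [F_n, F_(n-1)]] with Q = [[1,1],[1,0]].
n = 299 = 100101011₂. Square-and-multiply, entries mod 190:
Q^1 = [[1,1],[1,0]]
Q^2 = (Q^1)² = [[2,1],[1,1]]
Q^4 = (Q^2)² = [[5,3],[3,2]]
Q^9 = (Q^4)²·Q = [[55,34],[34,21]]
Q^18 = (Q^9)² = [[1,114],[114,77]]
Q^37 = (Q^18)²·Q = [[39,77],[77,152]]
Q^74 = (Q^37)² = [[40,77],[77,153]]
Q^149 = (Q^74)²·Q = [[160,119],[119,41]]
Q^299 = (Q^149)²·Q = [[30,51],[51,169]]
F_299 mod 190 = Q^299[0][1] = 51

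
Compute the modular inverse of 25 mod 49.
2

gcd(25, 49) = 1, so the inverse exists.
Extended Euclidean algorithm on (49, 25):
49 = 1 × 25 + 24  ⟹  24 = (1)·49 + (-1)·25
25 = 1 × 24 + 1  ⟹  1 = (-1)·49 + (2)·25
So (2)·25 ≡ 1 (mod 49), i.e. 25^(-1) ≡ 2 (mod 49).
Check: 25 × 2 = 50 ≡ 1 (mod 49)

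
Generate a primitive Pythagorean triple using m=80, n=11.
(6279, 1760, 6521)

Euclid's formula: a = m² - n², b = 2mn, c = m² + n²
m = 80, n = 11
a = 80² - 11² = 6400 - 121 = 6279
b = 2 × 80 × 11 = 1760
c = 80² + 11² = 6400 + 121 = 6521
Verification: 6279² + 1760² = 39425841 + 3097600 = 42523441 = 6521² ✓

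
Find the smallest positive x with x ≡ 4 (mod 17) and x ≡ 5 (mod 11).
38

Using Chinese Remainder Theorem:
M = 17 × 11 = 187
M1 = 11, M2 = 17
y1 = 11^(-1) mod 17 = 14
y2 = 17^(-1) mod 11 = 2
x = (4×11×14 + 5×17×2) mod 187 = 38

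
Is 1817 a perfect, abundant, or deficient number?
deficient

Proper divisors of 1817: sum = 1 + 23 + 79 = 103
Since 103 < 1817, 1817 is deficient.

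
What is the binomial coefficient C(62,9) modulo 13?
10

Using Lucas' theorem:
Write n=62 and k=9 in base 13:
n in base 13: [4, 10]
k in base 13: [0, 9]
C(62,9) mod 13 = ∏ C(n_i, k_i) mod 13
Digit binomials (mod 13): C(4,0) = 1; C(10,9) = 10
Product: 1 × 10 = 10 ≡ 10 (mod 13)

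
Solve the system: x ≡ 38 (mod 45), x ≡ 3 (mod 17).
173

Using Chinese Remainder Theorem:
M = 45 × 17 = 765
M1 = 17, M2 = 45
y1 = 17^(-1) mod 45 = 8
y2 = 45^(-1) mod 17 = 14
x = (38×17×8 + 3×45×14) mod 765 = 173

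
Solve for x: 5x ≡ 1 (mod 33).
20

gcd(5, 33) = 1, so the inverse exists.
Extended Euclidean algorithm on (33, 5):
33 = 6 × 5 + 3  ⟹  3 = (1)·33 + (-6)·5
5 = 1 × 3 + 2  ⟹  2 = (-1)·33 + (7)·5
3 = 1 × 2 + 1  ⟹  1 = (2)·33 + (-13)·5
So (-13)·5 ≡ 1 (mod 33), i.e. 5^(-1) ≡ -13 ≡ 20 (mod 33).
Check: 5 × 20 = 100 ≡ 1 (mod 33)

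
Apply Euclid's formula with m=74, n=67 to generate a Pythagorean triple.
(987, 9916, 9965)

Euclid's formula: a = m² - n², b = 2mn, c = m² + n²
m = 74, n = 67
a = 74² - 67² = 5476 - 4489 = 987
b = 2 × 74 × 67 = 9916
c = 74² + 67² = 5476 + 4489 = 9965
Verification: 987² + 9916² = 974169 + 98327056 = 99301225 = 9965² ✓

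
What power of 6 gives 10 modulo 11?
5

Baby-step giant-step with step n = ⌈√11⌉ = 4.
Baby steps 6^j mod 11 (j:value) for j=0..3: 0:1, 1:6, 2:3, 3:7.
Giant-step multiplier: 6^(-4) ≡ 6^(10-4) = 6^6 ≡ 5 (mod 11).
Giant steps γ_i = 10·5^i mod 11: γ_0=10, γ_1=6 (in table at j=1).
x = i·n + j = 1·4 + 1 = 5.
Check: 6^5 ≡ 10 (mod 11).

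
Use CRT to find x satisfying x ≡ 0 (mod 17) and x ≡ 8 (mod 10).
68

Using Chinese Remainder Theorem:
M = 17 × 10 = 170
M1 = 10, M2 = 17
y1 = 10^(-1) mod 17 = 12
y2 = 17^(-1) mod 10 = 3
x = (0×10×12 + 8×17×3) mod 170 = 68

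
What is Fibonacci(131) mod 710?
389

Matrix identity: Q^n = [[F_(n+1), F_n], [F_n, F_(n-1)]] with Q = [[1,1],[1,0]].
n = 131 = 10000011₂. Square-and-multiply, entries mod 710:
Q^1 = [[1,1],[1,0]]
Q^2 = (Q^1)² = [[2,1],[1,1]]
Q^4 = (Q^2)² = [[5,3],[3,2]]
Q^8 = (Q^4)² = [[34,21],[21,13]]
Q^16 = (Q^8)² = [[177,277],[277,610]]
Q^32 = (Q^16)² = [[138,29],[29,109]]
Q^65 = (Q^32)²·Q = [[68,5],[5,63]]
Q^131 = (Q^65)²·Q = [[334,389],[389,655]]
F_131 mod 710 = Q^131[0][1] = 389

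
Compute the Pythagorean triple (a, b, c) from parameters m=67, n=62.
(645, 8308, 8333)

Euclid's formula: a = m² - n², b = 2mn, c = m² + n²
m = 67, n = 62
a = 67² - 62² = 4489 - 3844 = 645
b = 2 × 67 × 62 = 8308
c = 67² + 62² = 4489 + 3844 = 8333
Verification: 645² + 8308² = 416025 + 69022864 = 69438889 = 8333² ✓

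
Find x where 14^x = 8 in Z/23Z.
16

Baby-step giant-step with step n = ⌈√23⌉ = 5.
Baby steps 14^j mod 23 (j:value) for j=0..4: 0:1, 1:14, 2:12, 3:7, 4:6.
Giant-step multiplier: 14^(-5) ≡ 14^(22-5) = 14^17 ≡ 20 (mod 23).
Giant steps γ_i = 8·20^i mod 23: γ_0=8, γ_1=22, γ_2=3, γ_3=14 (in table at j=1).
x = i·n + j = 3·5 + 1 = 16.
Check: 14^16 ≡ 8 (mod 23).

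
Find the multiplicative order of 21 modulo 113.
112

113 is prime, so ord(21) divides φ(113) = 112.
Divisors of 112: 1, 2, 4, 7, 8, 14, 16, 28, 56, 112.
Repeated squaring: 21^1 ≡ 21, 21^2 ≡ 102, 21^4 ≡ 8, 21^8 ≡ 64, 21^16 ≡ 28, 21^32 ≡ 106, 21^64 ≡ 49 (mod 113).
Test 21^d mod 113 for each divisor d in increasing order:
21^1 ≡ 21
21^2 ≡ 102
21^4 ≡ 8
21^7 = 21^4·21^2·21^1 ≡ 73
21^8 ≡ 64
21^14 = 21^8·21^4·21^2 ≡ 18
21^16 ≡ 28
21^28 = 21^16·21^8·21^4 ≡ 98
21^56 = 21^32·21^16·21^8 ≡ 112
21^112 = 21^64·21^32·21^16 ≡ 1  ← first divisor giving 1
The order is 112.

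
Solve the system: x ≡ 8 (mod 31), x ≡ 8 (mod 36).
8

Using Chinese Remainder Theorem:
M = 31 × 36 = 1116
M1 = 36, M2 = 31
y1 = 36^(-1) mod 31 = 25
y2 = 31^(-1) mod 36 = 7
x = (8×36×25 + 8×31×7) mod 1116 = 8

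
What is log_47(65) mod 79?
36

Baby-step giant-step with step n = ⌈√79⌉ = 9.
Baby steps 47^j mod 79 (j:value) for j=0..8: 0:1, 1:47, 2:76, 3:17, 4:9, 5:28, 6:52, 7:74, 8:2.
Giant-step multiplier: 47^(-9) ≡ 47^(78-9) = 47^69 ≡ 58 (mod 79).
Giant steps γ_i = 65·58^i mod 79: γ_0=65, γ_1=57, γ_2=67, γ_3=15, γ_4=1 (in table at j=0).
x = i·n + j = 4·9 + 0 = 36.
Check: 47^36 ≡ 65 (mod 79).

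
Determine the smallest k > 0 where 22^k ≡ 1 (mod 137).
34

137 is prime, so ord(22) divides φ(137) = 136.
Divisors of 136: 1, 2, 4, 8, 17, 34, 68, 136.
Repeated squaring: 22^1 ≡ 22, 22^2 ≡ 73, 22^4 ≡ 123, 22^8 ≡ 59, 22^16 ≡ 56, 22^32 ≡ 122, 22^64 ≡ 88, 22^128 ≡ 72 (mod 137).
Test 22^d mod 137 for each divisor d in increasing order:
22^1 ≡ 22
22^2 ≡ 73
22^4 ≡ 123
22^8 ≡ 59
22^17 = 22^16·22^1 ≡ 136
22^34 = 22^32·22^2 ≡ 1  ← first divisor giving 1
The order is 34.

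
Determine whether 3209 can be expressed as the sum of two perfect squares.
20² + 53² (a=20, b=53)

Factorization: 3209 = 3209
By Fermat: n is sum of two squares iff every prime p ≡ 3 (mod 4) appears to even power.
All primes ≡ 3 (mod 4) appear to even power.
Search a = 0, 1, 2, … for 3209 - a² a perfect square: first hit at a = 20: 3209 - 400 = 2809 = 53².
3209 = 20² + 53² = 400 + 2809 ✓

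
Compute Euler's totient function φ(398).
198

398 = 2 × 199
φ(n) = n × ∏(1 - 1/p) for each prime p dividing n
φ(398) = 398 × (1 - 1/2) × (1 - 1/199) = 198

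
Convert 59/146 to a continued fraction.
[0; 2, 2, 9, 3]

Euclidean algorithm steps:
59 = 0 × 146 + 59
146 = 2 × 59 + 28
59 = 2 × 28 + 3
28 = 9 × 3 + 1
3 = 3 × 1 + 0
Continued fraction: [0; 2, 2, 9, 3]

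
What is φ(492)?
160

492 = 2^2 × 3 × 41
φ(n) = n × ∏(1 - 1/p) for each prime p dividing n
φ(492) = 492 × (1 - 1/2) × (1 - 1/3) × (1 - 1/41) = 160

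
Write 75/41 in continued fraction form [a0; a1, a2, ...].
[1; 1, 4, 1, 6]

Euclidean algorithm steps:
75 = 1 × 41 + 34
41 = 1 × 34 + 7
34 = 4 × 7 + 6
7 = 1 × 6 + 1
6 = 6 × 1 + 0
Continued fraction: [1; 1, 4, 1, 6]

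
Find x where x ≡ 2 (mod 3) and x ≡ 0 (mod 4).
8

Using Chinese Remainder Theorem:
M = 3 × 4 = 12
M1 = 4, M2 = 3
y1 = 4^(-1) mod 3 = 1
y2 = 3^(-1) mod 4 = 3
x = (2×4×1 + 0×3×3) mod 12 = 8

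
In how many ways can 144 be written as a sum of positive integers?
22540654445

p(n) counts ways to write n as a sum of positive integers (order ignored).
Euler's pentagonal recurrence: p(k) = p(k-1) + p(k-2) - p(k-5) - p(k-7) + p(k-12) + p(k-15) - ... (offsets j(3j∓1)/2, signs ++--, p(0)=1, p(<0)=0).
DP table for k = 0..143: p(0)=1, p(1)=1, p(2)=2, p(3)=3, p(4)=5, p(5)=7, p(6)=11, p(7)=15, p(8)=22, p(9)=30, p(10)=42, p(11)=56, p(12)=77, p(13)=101, p(14)=135, p(15)=176, p(16)=231, p(17)=297, p(18)=385, p(19)=490, p(20)=627, p(21)=792, p(22)=1002, p(23)=1255, p(24)=1575, p(25)=1958, p(26)=2436, p(27)=3010, p(28)=3718, p(29)=4565, p(30)=5604, p(31)=6842, p(32)=8349, p(33)=10143, p(34)=12310, p(35)=14883, p(36)=17977, p(37)=21637, p(38)=26015, p(39)=31185, p(40)=37338, p(41)=44583, p(42)=53174, p(43)=63261, p(44)=75175, p(45)=89134, p(46)=105558, p(47)=124754, p(48)=147273, p(49)=173525, p(50)=204226, p(51)=239943, p(52)=281589, p(53)=329931, p(54)=386155, p(55)=451276, p(56)=526823, p(57)=614154, p(58)=715220, p(59)=831820, p(60)=966467, p(61)=1121505, p(62)=1300156, p(63)=1505499, p(64)=1741630, p(65)=2012558, p(66)=2323520, p(67)=2679689, p(68)=3087735, p(69)=3554345, p(70)=4087968, p(71)=4697205, p(72)=5392783, p(73)=6185689, p(74)=7089500, p(75)=8118264, p(76)=9289091, p(77)=10619863, p(78)=12132164, p(79)=13848650, p(80)=15796476, p(81)=18004327, p(82)=20506255, p(83)=23338469, p(84)=26543660, p(85)=30167357, p(86)=34262962, p(87)=38887673, p(88)=44108109, p(89)=49995925, p(90)=56634173, p(91)=64112359, p(92)=72533807, p(93)=82010177, p(94)=92669720, p(95)=104651419, p(96)=118114304, p(97)=133230930, p(98)=150198136, p(99)=169229875, p(100)=190569292, p(101)=214481126, p(102)=241265379, p(103)=271248950, p(104)=304801365, p(105)=342325709, p(106)=384276336, p(107)=431149389, p(108)=483502844, p(109)=541946240, p(110)=607163746, p(111)=679903203, p(112)=761002156, p(113)=851376628, p(114)=952050665, p(115)=1064144451, p(116)=1188908248, p(117)=1327710076, p(118)=1482074143, p(119)=1653668665, p(120)=1844349560, p(121)=2056148051, p(122)=2291320912, p(123)=2552338241, p(124)=2841940500, p(125)=3163127352, p(126)=3519222692, p(127)=3913864295, p(128)=4351078600, p(129)=4835271870, p(130)=5371315400, p(131)=5964539504, p(132)=6620830889, p(133)=7346629512, p(134)=8149040695, p(135)=9035836076, p(136)=10015581680, p(137)=11097645016, p(138)=12292341831, p(139)=13610949895, p(140)=15065878135, p(141)=16670689208, p(142)=18440293320, p(143)=20390982757.
Final step: p(144) = p(143) + p(142) - p(139) - p(137) + p(132) + p(129) - p(122) - p(118) + p(109) + p(104) - p(93) - p(87) + p(74) + p(67) - p(52) - p(44) + p(27) + p(18)
= 20390982757 + 18440293320 - 13610949895 - 11097645016 + 6620830889 + 4835271870 - 2291320912 - 1482074143 + 541946240 + 304801365 - 82010177 - 38887673 + 7089500 + 2679689 - 281589 - 75175 + 3010 + 385
= 22540654445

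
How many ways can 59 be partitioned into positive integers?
831820

p(n) counts ways to write n as a sum of positive integers (order ignored).
Euler's pentagonal recurrence: p(k) = p(k-1) + p(k-2) - p(k-5) - p(k-7) + p(k-12) + p(k-15) - ... (offsets j(3j∓1)/2, signs ++--, p(0)=1, p(<0)=0).
DP table for k = 0..58: p(0)=1, p(1)=1, p(2)=2, p(3)=3, p(4)=5, p(5)=7, p(6)=11, p(7)=15, p(8)=22, p(9)=30, p(10)=42, p(11)=56, p(12)=77, p(13)=101, p(14)=135, p(15)=176, p(16)=231, p(17)=297, p(18)=385, p(19)=490, p(20)=627, p(21)=792, p(22)=1002, p(23)=1255, p(24)=1575, p(25)=1958, p(26)=2436, p(27)=3010, p(28)=3718, p(29)=4565, p(30)=5604, p(31)=6842, p(32)=8349, p(33)=10143, p(34)=12310, p(35)=14883, p(36)=17977, p(37)=21637, p(38)=26015, p(39)=31185, p(40)=37338, p(41)=44583, p(42)=53174, p(43)=63261, p(44)=75175, p(45)=89134, p(46)=105558, p(47)=124754, p(48)=147273, p(49)=173525, p(50)=204226, p(51)=239943, p(52)=281589, p(53)=329931, p(54)=386155, p(55)=451276, p(56)=526823, p(57)=614154, p(58)=715220.
Final step: p(59) = p(58) + p(57) - p(54) - p(52) + p(47) + p(44) - p(37) - p(33) + p(24) + p(19) - p(8) - p(2)
= 715220 + 614154 - 386155 - 281589 + 124754 + 75175 - 21637 - 10143 + 1575 + 490 - 22 - 2
= 831820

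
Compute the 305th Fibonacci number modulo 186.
67

Matrix identity: Q^n = [[F_(n+1), F_n], [F_n, F_(n-1)]] with Q = [[1,1],[1,0]].
n = 305 = 100110001₂. Square-and-multiply, entries mod 186:
Q^1 = [[1,1],[1,0]]
Q^2 = (Q^1)² = [[2,1],[1,1]]
Q^4 = (Q^2)² = [[5,3],[3,2]]
Q^9 = (Q^4)²·Q = [[55,34],[34,21]]
Q^19 = (Q^9)²·Q = [[69,89],[89,166]]
Q^38 = (Q^19)² = [[34,83],[83,137]]
Q^76 = (Q^38)² = [[47,57],[57,176]]
Q^152 = (Q^76)² = [[64,63],[63,1]]
Q^305 = (Q^152)²·Q = [[70,67],[67,3]]
F_305 mod 186 = Q^305[0][1] = 67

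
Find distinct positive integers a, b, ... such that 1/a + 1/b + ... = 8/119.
1/15 + 1/1785

Greedy algorithm:
8/119: ceiling(119/8) = 15, use 1/15
1/1785: ceiling(1785/1) = 1785, use 1/1785
Result: 8/119 = 1/15 + 1/1785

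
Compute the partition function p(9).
30

p(n) counts ways to write n as a sum of positive integers (order ignored).
Examples: 9; 8 + 1; 7 + 2; 7 + 1 + 1; 6 + 3; ... (30 total)
p(9) = 30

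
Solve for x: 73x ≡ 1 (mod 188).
85

gcd(73, 188) = 1, so the inverse exists.
Extended Euclidean algorithm on (188, 73):
188 = 2 × 73 + 42  ⟹  42 = (1)·188 + (-2)·73
73 = 1 × 42 + 31  ⟹  31 = (-1)·188 + (3)·73
42 = 1 × 31 + 11  ⟹  11 = (2)·188 + (-5)·73
31 = 2 × 11 + 9  ⟹  9 = (-5)·188 + (13)·73
11 = 1 × 9 + 2  ⟹  2 = (7)·188 + (-18)·73
9 = 4 × 2 + 1  ⟹  1 = (-33)·188 + (85)·73
So (85)·73 ≡ 1 (mod 188), i.e. 73^(-1) ≡ 85 (mod 188).
Check: 73 × 85 = 6205 ≡ 1 (mod 188)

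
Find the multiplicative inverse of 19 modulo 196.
31

gcd(19, 196) = 1, so the inverse exists.
Extended Euclidean algorithm on (196, 19):
196 = 10 × 19 + 6  ⟹  6 = (1)·196 + (-10)·19
19 = 3 × 6 + 1  ⟹  1 = (-3)·196 + (31)·19
So (31)·19 ≡ 1 (mod 196), i.e. 19^(-1) ≡ 31 (mod 196).
Check: 19 × 31 = 589 ≡ 1 (mod 196)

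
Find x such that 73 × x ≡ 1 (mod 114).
25

gcd(73, 114) = 1, so the inverse exists.
Extended Euclidean algorithm on (114, 73):
114 = 1 × 73 + 41  ⟹  41 = (1)·114 + (-1)·73
73 = 1 × 41 + 32  ⟹  32 = (-1)·114 + (2)·73
41 = 1 × 32 + 9  ⟹  9 = (2)·114 + (-3)·73
32 = 3 × 9 + 5  ⟹  5 = (-7)·114 + (11)·73
9 = 1 × 5 + 4  ⟹  4 = (9)·114 + (-14)·73
5 = 1 × 4 + 1  ⟹  1 = (-16)·114 + (25)·73
So (25)·73 ≡ 1 (mod 114), i.e. 73^(-1) ≡ 25 (mod 114).
Check: 73 × 25 = 1825 ≡ 1 (mod 114)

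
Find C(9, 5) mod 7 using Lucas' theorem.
0

Using Lucas' theorem:
Write n=9 and k=5 in base 7:
n in base 7: [1, 2]
k in base 7: [0, 5]
C(9,5) mod 7 = ∏ C(n_i, k_i) mod 7
Digit binomials (mod 7): C(1,0) = 1; C(2,5) = 0 (k_i > n_i)
Product: 1 × 0 = 0 ≡ 0 (mod 7)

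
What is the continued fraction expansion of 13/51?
[0; 3, 1, 12]

Euclidean algorithm steps:
13 = 0 × 51 + 13
51 = 3 × 13 + 12
13 = 1 × 12 + 1
12 = 12 × 1 + 0
Continued fraction: [0; 3, 1, 12]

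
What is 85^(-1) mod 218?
59

gcd(85, 218) = 1, so the inverse exists.
Extended Euclidean algorithm on (218, 85):
218 = 2 × 85 + 48  ⟹  48 = (1)·218 + (-2)·85
85 = 1 × 48 + 37  ⟹  37 = (-1)·218 + (3)·85
48 = 1 × 37 + 11  ⟹  11 = (2)·218 + (-5)·85
37 = 3 × 11 + 4  ⟹  4 = (-7)·218 + (18)·85
11 = 2 × 4 + 3  ⟹  3 = (16)·218 + (-41)·85
4 = 1 × 3 + 1  ⟹  1 = (-23)·218 + (59)·85
So (59)·85 ≡ 1 (mod 218), i.e. 85^(-1) ≡ 59 (mod 218).
Check: 85 × 59 = 5015 ≡ 1 (mod 218)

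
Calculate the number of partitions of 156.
73232243759

p(n) counts ways to write n as a sum of positive integers (order ignored).
Euler's pentagonal recurrence: p(k) = p(k-1) + p(k-2) - p(k-5) - p(k-7) + p(k-12) + p(k-15) - ... (offsets j(3j∓1)/2, signs ++--, p(0)=1, p(<0)=0).
DP table for k = 0..155: p(0)=1, p(1)=1, p(2)=2, p(3)=3, p(4)=5, p(5)=7, p(6)=11, p(7)=15, p(8)=22, p(9)=30, p(10)=42, p(11)=56, p(12)=77, p(13)=101, p(14)=135, p(15)=176, p(16)=231, p(17)=297, p(18)=385, p(19)=490, p(20)=627, p(21)=792, p(22)=1002, p(23)=1255, p(24)=1575, p(25)=1958, p(26)=2436, p(27)=3010, p(28)=3718, p(29)=4565, p(30)=5604, p(31)=6842, p(32)=8349, p(33)=10143, p(34)=12310, p(35)=14883, p(36)=17977, p(37)=21637, p(38)=26015, p(39)=31185, p(40)=37338, p(41)=44583, p(42)=53174, p(43)=63261, p(44)=75175, p(45)=89134, p(46)=105558, p(47)=124754, p(48)=147273, p(49)=173525, p(50)=204226, p(51)=239943, p(52)=281589, p(53)=329931, p(54)=386155, p(55)=451276, p(56)=526823, p(57)=614154, p(58)=715220, p(59)=831820, p(60)=966467, p(61)=1121505, p(62)=1300156, p(63)=1505499, p(64)=1741630, p(65)=2012558, p(66)=2323520, p(67)=2679689, p(68)=3087735, p(69)=3554345, p(70)=4087968, p(71)=4697205, p(72)=5392783, p(73)=6185689, p(74)=7089500, p(75)=8118264, p(76)=9289091, p(77)=10619863, p(78)=12132164, p(79)=13848650, p(80)=15796476, p(81)=18004327, p(82)=20506255, p(83)=23338469, p(84)=26543660, p(85)=30167357, p(86)=34262962, p(87)=38887673, p(88)=44108109, p(89)=49995925, p(90)=56634173, p(91)=64112359, p(92)=72533807, p(93)=82010177, p(94)=92669720, p(95)=104651419, p(96)=118114304, p(97)=133230930, p(98)=150198136, p(99)=169229875, p(100)=190569292, p(101)=214481126, p(102)=241265379, p(103)=271248950, p(104)=304801365, p(105)=342325709, p(106)=384276336, p(107)=431149389, p(108)=483502844, p(109)=541946240, p(110)=607163746, p(111)=679903203, p(112)=761002156, p(113)=851376628, p(114)=952050665, p(115)=1064144451, p(116)=1188908248, p(117)=1327710076, p(118)=1482074143, p(119)=1653668665, p(120)=1844349560, p(121)=2056148051, p(122)=2291320912, p(123)=2552338241, p(124)=2841940500, p(125)=3163127352, p(126)=3519222692, p(127)=3913864295, p(128)=4351078600, p(129)=4835271870, p(130)=5371315400, p(131)=5964539504, p(132)=6620830889, p(133)=7346629512, p(134)=8149040695, p(135)=9035836076, p(136)=10015581680, p(137)=11097645016, p(138)=12292341831, p(139)=13610949895, p(140)=15065878135, p(141)=16670689208, p(142)=18440293320, p(143)=20390982757, p(144)=22540654445, p(145)=24908858009, p(146)=27517052599, p(147)=30388671978, p(148)=33549419497, p(149)=37027355200, p(150)=40853235313, p(151)=45060624582, p(152)=49686288421, p(153)=54770336324, p(154)=60356673280, p(155)=66493182097.
Final step: p(156) = p(155) + p(154) - p(151) - p(149) + p(144) + p(141) - p(134) - p(130) + p(121) + p(116) - p(105) - p(99) + p(86) + p(79) - p(64) - p(56) + p(39) + p(30) - p(11) - p(1)
= 66493182097 + 60356673280 - 45060624582 - 37027355200 + 22540654445 + 16670689208 - 8149040695 - 5371315400 + 2056148051 + 1188908248 - 342325709 - 169229875 + 34262962 + 13848650 - 1741630 - 526823 + 31185 + 5604 - 56 - 1
= 73232243759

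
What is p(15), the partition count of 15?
176

p(n) counts ways to write n as a sum of positive integers (order ignored).
Euler's pentagonal recurrence: p(k) = p(k-1) + p(k-2) - p(k-5) - p(k-7) + p(k-12) + p(k-15) - ... (offsets j(3j∓1)/2, signs ++--, p(0)=1, p(<0)=0).
DP table for k = 0..14: p(0)=1, p(1)=1, p(2)=2, p(3)=3, p(4)=5, p(5)=7, p(6)=11, p(7)=15, p(8)=22, p(9)=30, p(10)=42, p(11)=56, p(12)=77, p(13)=101, p(14)=135.
Final step: p(15) = p(14) + p(13) - p(10) - p(8) + p(3) + p(0)
= 135 + 101 - 42 - 22 + 3 + 1
= 176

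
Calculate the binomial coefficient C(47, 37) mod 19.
0

Using Lucas' theorem:
Write n=47 and k=37 in base 19:
n in base 19: [2, 9]
k in base 19: [1, 18]
C(47,37) mod 19 = ∏ C(n_i, k_i) mod 19
Digit binomials (mod 19): C(2,1) = 2; C(9,18) = 0 (k_i > n_i)
Product: 2 × 0 = 0 ≡ 0 (mod 19)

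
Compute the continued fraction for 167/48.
[3; 2, 11, 2]

Euclidean algorithm steps:
167 = 3 × 48 + 23
48 = 2 × 23 + 2
23 = 11 × 2 + 1
2 = 2 × 1 + 0
Continued fraction: [3; 2, 11, 2]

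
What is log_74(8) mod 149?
71

Baby-step giant-step with step n = ⌈√149⌉ = 13.
Baby steps 74^j mod 149 (j:value) for j=0..12: 0:1, 1:74, 2:112, 3:93, 4:28, 5:135, 6:7, 7:71, 8:39, 9:55, 10:47, 11:51, 12:49.
Giant-step multiplier: 74^(-13) ≡ 74^(148-13) = 74^135 ≡ 3 (mod 149).
Giant steps γ_i = 8·3^i mod 149: γ_0=8, γ_1=24, γ_2=72, γ_3=67, γ_4=52, γ_5=7 (in table at j=6).
x = i·n + j = 5·13 + 6 = 71.
Check: 74^71 ≡ 8 (mod 149).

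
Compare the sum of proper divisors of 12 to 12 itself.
abundant

Proper divisors of 12: sum = 1 + 2 + 3 + 4 + 6 = 16
Since 16 > 12, 12 is abundant.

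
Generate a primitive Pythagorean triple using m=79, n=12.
(6097, 1896, 6385)

Euclid's formula: a = m² - n², b = 2mn, c = m² + n²
m = 79, n = 12
a = 79² - 12² = 6241 - 144 = 6097
b = 2 × 79 × 12 = 1896
c = 79² + 12² = 6241 + 144 = 6385
Verification: 6097² + 1896² = 37173409 + 3594816 = 40768225 = 6385² ✓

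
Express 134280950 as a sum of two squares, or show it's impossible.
Not possible

Factorization: 134280950 = 2 × 5^2 × 139^3
By Fermat: n is sum of two squares iff every prime p ≡ 3 (mod 4) appears to even power.
Prime(s) ≡ 3 (mod 4) with odd exponent: [(139, 3)]
Therefore 134280950 cannot be expressed as a² + b².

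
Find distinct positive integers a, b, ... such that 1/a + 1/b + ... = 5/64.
1/13 + 1/832

Greedy algorithm:
5/64: ceiling(64/5) = 13, use 1/13
1/832: ceiling(832/1) = 832, use 1/832
Result: 5/64 = 1/13 + 1/832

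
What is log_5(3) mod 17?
13

Baby-step giant-step with step n = ⌈√17⌉ = 5.
Baby steps 5^j mod 17 (j:value) for j=0..4: 0:1, 1:5, 2:8, 3:6, 4:13.
Giant-step multiplier: 5^(-5) ≡ 5^(16-5) = 5^11 ≡ 11 (mod 17).
Giant steps γ_i = 3·11^i mod 17: γ_0=3, γ_1=16, γ_2=6 (in table at j=3).
x = i·n + j = 2·5 + 3 = 13.
Check: 5^13 ≡ 3 (mod 17).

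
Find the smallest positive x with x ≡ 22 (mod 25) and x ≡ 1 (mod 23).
47

Using Chinese Remainder Theorem:
M = 25 × 23 = 575
M1 = 23, M2 = 25
y1 = 23^(-1) mod 25 = 12
y2 = 25^(-1) mod 23 = 12
x = (22×23×12 + 1×25×12) mod 575 = 47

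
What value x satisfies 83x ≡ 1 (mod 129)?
14

gcd(83, 129) = 1, so the inverse exists.
Extended Euclidean algorithm on (129, 83):
129 = 1 × 83 + 46  ⟹  46 = (1)·129 + (-1)·83
83 = 1 × 46 + 37  ⟹  37 = (-1)·129 + (2)·83
46 = 1 × 37 + 9  ⟹  9 = (2)·129 + (-3)·83
37 = 4 × 9 + 1  ⟹  1 = (-9)·129 + (14)·83
So (14)·83 ≡ 1 (mod 129), i.e. 83^(-1) ≡ 14 (mod 129).
Check: 83 × 14 = 1162 ≡ 1 (mod 129)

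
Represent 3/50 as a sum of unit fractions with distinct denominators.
1/17 + 1/850

Greedy algorithm:
3/50: ceiling(50/3) = 17, use 1/17
1/850: ceiling(850/1) = 850, use 1/850
Result: 3/50 = 1/17 + 1/850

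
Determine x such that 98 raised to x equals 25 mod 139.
14

Baby-step giant-step with step n = ⌈√139⌉ = 12.
Baby steps 98^j mod 139 (j:value) for j=0..11: 0:1, 1:98, 2:13, 3:23, 4:30, 5:21, 6:112, 7:134, 8:66, 9:74, 10:24, 11:128.
Giant-step multiplier: 98^(-12) ≡ 98^(138-12) = 98^126 ≡ 45 (mod 139).
Giant steps γ_i = 25·45^i mod 139: γ_0=25, γ_1=13 (in table at j=2).
x = i·n + j = 1·12 + 2 = 14.
Check: 98^14 ≡ 25 (mod 139).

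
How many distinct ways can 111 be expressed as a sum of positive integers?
679903203

p(n) counts ways to write n as a sum of positive integers (order ignored).
Euler's pentagonal recurrence: p(k) = p(k-1) + p(k-2) - p(k-5) - p(k-7) + p(k-12) + p(k-15) - ... (offsets j(3j∓1)/2, signs ++--, p(0)=1, p(<0)=0).
DP table for k = 0..110: p(0)=1, p(1)=1, p(2)=2, p(3)=3, p(4)=5, p(5)=7, p(6)=11, p(7)=15, p(8)=22, p(9)=30, p(10)=42, p(11)=56, p(12)=77, p(13)=101, p(14)=135, p(15)=176, p(16)=231, p(17)=297, p(18)=385, p(19)=490, p(20)=627, p(21)=792, p(22)=1002, p(23)=1255, p(24)=1575, p(25)=1958, p(26)=2436, p(27)=3010, p(28)=3718, p(29)=4565, p(30)=5604, p(31)=6842, p(32)=8349, p(33)=10143, p(34)=12310, p(35)=14883, p(36)=17977, p(37)=21637, p(38)=26015, p(39)=31185, p(40)=37338, p(41)=44583, p(42)=53174, p(43)=63261, p(44)=75175, p(45)=89134, p(46)=105558, p(47)=124754, p(48)=147273, p(49)=173525, p(50)=204226, p(51)=239943, p(52)=281589, p(53)=329931, p(54)=386155, p(55)=451276, p(56)=526823, p(57)=614154, p(58)=715220, p(59)=831820, p(60)=966467, p(61)=1121505, p(62)=1300156, p(63)=1505499, p(64)=1741630, p(65)=2012558, p(66)=2323520, p(67)=2679689, p(68)=3087735, p(69)=3554345, p(70)=4087968, p(71)=4697205, p(72)=5392783, p(73)=6185689, p(74)=7089500, p(75)=8118264, p(76)=9289091, p(77)=10619863, p(78)=12132164, p(79)=13848650, p(80)=15796476, p(81)=18004327, p(82)=20506255, p(83)=23338469, p(84)=26543660, p(85)=30167357, p(86)=34262962, p(87)=38887673, p(88)=44108109, p(89)=49995925, p(90)=56634173, p(91)=64112359, p(92)=72533807, p(93)=82010177, p(94)=92669720, p(95)=104651419, p(96)=118114304, p(97)=133230930, p(98)=150198136, p(99)=169229875, p(100)=190569292, p(101)=214481126, p(102)=241265379, p(103)=271248950, p(104)=304801365, p(105)=342325709, p(106)=384276336, p(107)=431149389, p(108)=483502844, p(109)=541946240, p(110)=607163746.
Final step: p(111) = p(110) + p(109) - p(106) - p(104) + p(99) + p(96) - p(89) - p(85) + p(76) + p(71) - p(60) - p(54) + p(41) + p(34) - p(19) - p(11)
= 607163746 + 541946240 - 384276336 - 304801365 + 169229875 + 118114304 - 49995925 - 30167357 + 9289091 + 4697205 - 966467 - 386155 + 44583 + 12310 - 490 - 56
= 679903203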